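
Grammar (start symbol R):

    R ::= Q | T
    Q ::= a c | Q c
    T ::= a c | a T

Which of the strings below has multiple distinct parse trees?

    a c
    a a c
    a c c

a c

a c: 2 trees
a a c: 1 tree
a c c: 1 tree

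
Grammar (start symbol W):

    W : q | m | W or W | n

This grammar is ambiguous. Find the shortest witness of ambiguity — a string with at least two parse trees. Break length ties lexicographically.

m or m or m

length 1: no string has ≥2 trees
length 3: no string has ≥2 trees
length 5: m or m or m has 2 parse trees

Two derivations of m or m or m:
  W ⇒ W or W ⇒ m or W ⇒ m or W or W ⇒ m or m or W ⇒ m or m or m
  W ⇒ W or W ⇒ W or W or W ⇒ m or W or W ⇒ m or m or W ⇒ m or m or m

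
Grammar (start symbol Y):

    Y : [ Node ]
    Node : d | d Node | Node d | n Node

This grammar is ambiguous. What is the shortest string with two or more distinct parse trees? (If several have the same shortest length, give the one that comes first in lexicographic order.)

length 3: no string has ≥2 trees
length 4: [ d d ] has 2 parse trees

Two derivations of [ d d ]:
  Y ⇒ [ Node ] ⇒ [ d Node ] ⇒ [ d d ]
  Y ⇒ [ Node ] ⇒ [ Node d ] ⇒ [ d d ]

[ d d ]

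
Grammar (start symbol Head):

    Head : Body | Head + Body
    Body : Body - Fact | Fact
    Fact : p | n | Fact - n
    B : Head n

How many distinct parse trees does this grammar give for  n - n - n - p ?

4

Parse trees for n - n - n - p:
  [Head [Body [Body [Body [Fact n]] - [Fact [Fact n] - n]] - [Fact p]]]
  [Head [Body [Body [Body [Body [Fact n]] - [Fact n]] - [Fact n]] - [Fact p]]]
  [Head [Body [Body [Body [Fact [Fact n] - n]] - [Fact n]] - [Fact p]]]
  [Head [Body [Body [Fact [Fact [Fact n] - n] - n]] - [Fact p]]]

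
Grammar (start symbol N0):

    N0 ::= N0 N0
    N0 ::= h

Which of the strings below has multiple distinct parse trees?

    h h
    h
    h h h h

h h h h

h h: 1 tree
h: 1 tree
h h h h: 5 trees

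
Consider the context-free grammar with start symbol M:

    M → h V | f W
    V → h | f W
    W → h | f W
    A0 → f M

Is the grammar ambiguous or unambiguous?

Unambiguous

(A0 is unreachable from M, so its rules don't affect L(M).) Each reachable nonterminal has at most one production per leading terminal, and all productions are right-linear; the derivation is determined token-by-token.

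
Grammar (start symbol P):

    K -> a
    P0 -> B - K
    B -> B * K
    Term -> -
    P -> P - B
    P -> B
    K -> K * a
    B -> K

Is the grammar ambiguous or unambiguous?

Witness: a * a

Derivation 1: P ⇒ B ⇒ B * K ⇒ K * K ⇒ a * K ⇒ a * a
Derivation 2: P ⇒ B ⇒ K ⇒ K * a ⇒ a * a

Two distinct leftmost derivations for the same string.

Ambiguous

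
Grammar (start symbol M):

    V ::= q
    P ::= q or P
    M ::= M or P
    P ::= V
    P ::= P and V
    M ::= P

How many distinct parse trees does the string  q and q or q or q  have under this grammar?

Parse trees for q and q or q or q:
  [M [M [P [P [V q]] and [V q]]] or [P q or [P [V q]]]]
  [M [M [M [P [P [V q]] and [V q]]] or [P [V q]]] or [P [V q]]]

2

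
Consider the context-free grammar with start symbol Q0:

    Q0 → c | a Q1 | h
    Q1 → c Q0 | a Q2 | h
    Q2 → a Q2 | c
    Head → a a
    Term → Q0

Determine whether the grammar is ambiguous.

Unambiguous

Only Q0, Q1, Q2 are reachable from Q0; ignoring the rest: Each reachable nonterminal has at most one production per leading terminal, and all productions are right-linear; the derivation is determined token-by-token.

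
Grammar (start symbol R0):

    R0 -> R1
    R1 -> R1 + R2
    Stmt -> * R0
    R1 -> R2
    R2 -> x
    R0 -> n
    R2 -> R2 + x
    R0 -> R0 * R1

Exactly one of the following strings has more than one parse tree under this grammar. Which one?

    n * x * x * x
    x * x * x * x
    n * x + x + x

n * x + x + x

n * x * x * x: 1 tree
x * x * x * x: 1 tree
n * x + x + x: 4 trees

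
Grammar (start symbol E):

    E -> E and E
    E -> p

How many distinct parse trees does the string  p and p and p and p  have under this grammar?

Parse trees for p and p and p and p:
  [E [E p] and [E [E p] and [E [E p] and [E p]]]]
  [E [E p] and [E [E [E p] and [E p]] and [E p]]]
  [E [E [E p] and [E p]] and [E [E p] and [E p]]]
  [E [E [E p] and [E [E p] and [E p]]] and [E p]]
  [E [E [E [E p] and [E p]] and [E p]] and [E p]]

5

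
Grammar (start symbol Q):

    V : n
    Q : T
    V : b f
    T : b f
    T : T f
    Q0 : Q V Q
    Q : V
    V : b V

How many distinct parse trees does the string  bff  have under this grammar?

1

Parse trees for bff:
  [Q [T [T b f] f]]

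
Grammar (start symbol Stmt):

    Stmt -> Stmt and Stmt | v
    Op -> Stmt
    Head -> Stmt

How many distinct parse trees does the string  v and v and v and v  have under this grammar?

5

Parse trees for v and v and v and v:
  [Stmt [Stmt v] and [Stmt [Stmt v] and [Stmt [Stmt v] and [Stmt v]]]]
  [Stmt [Stmt v] and [Stmt [Stmt [Stmt v] and [Stmt v]] and [Stmt v]]]
  [Stmt [Stmt [Stmt v] and [Stmt v]] and [Stmt [Stmt v] and [Stmt v]]]
  [Stmt [Stmt [Stmt v] and [Stmt [Stmt v] and [Stmt v]]] and [Stmt v]]
  [Stmt [Stmt [Stmt [Stmt v] and [Stmt v]] and [Stmt v]] and [Stmt v]]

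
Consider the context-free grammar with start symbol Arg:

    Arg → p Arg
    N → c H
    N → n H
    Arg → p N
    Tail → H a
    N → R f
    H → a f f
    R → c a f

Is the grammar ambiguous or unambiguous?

Witness: p c a f f

Derivation 1: Arg ⇒ p N ⇒ p c H ⇒ p c a f f
Derivation 2: Arg ⇒ p N ⇒ p R f ⇒ p c a f f

Two distinct leftmost derivations for the same string.

Ambiguous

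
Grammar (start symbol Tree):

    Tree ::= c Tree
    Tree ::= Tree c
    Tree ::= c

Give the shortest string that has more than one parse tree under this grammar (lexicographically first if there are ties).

c c

length 1: no string has ≥2 trees
length 2: c c has 2 parse trees

Two derivations of c c:
  Tree ⇒ c Tree ⇒ c c
  Tree ⇒ Tree c ⇒ c c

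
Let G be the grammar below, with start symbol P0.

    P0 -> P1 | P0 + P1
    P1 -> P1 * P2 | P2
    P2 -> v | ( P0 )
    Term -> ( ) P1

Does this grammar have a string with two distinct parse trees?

Only P0, P1, P2 are reachable from P0; ignoring the rest: The grammar is stratified — P0 handles '+' (left-recursive), P1 handles '*', P2 atoms. Each operator has a fixed associativity and precedence level, so every string has one parse.

Unambiguous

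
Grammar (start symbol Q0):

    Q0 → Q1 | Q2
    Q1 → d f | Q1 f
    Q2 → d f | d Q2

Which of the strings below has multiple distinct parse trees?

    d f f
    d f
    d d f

d f f: 1 tree
d f: 2 trees
d d f: 1 tree

d f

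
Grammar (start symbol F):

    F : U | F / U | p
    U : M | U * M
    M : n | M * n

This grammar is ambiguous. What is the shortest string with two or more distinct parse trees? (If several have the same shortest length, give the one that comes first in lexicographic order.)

length 1: no string has ≥2 trees
length 3: n * n has 2 parse trees

Two derivations of n * n:
  F ⇒ U ⇒ M ⇒ M * n ⇒ n * n
  F ⇒ U ⇒ U * M ⇒ M * M ⇒ n * M ⇒ n * n

n * n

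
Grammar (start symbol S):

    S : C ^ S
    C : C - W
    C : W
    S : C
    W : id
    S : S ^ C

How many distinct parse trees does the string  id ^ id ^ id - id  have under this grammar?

Parse trees for id ^ id ^ id - id:
  [S [C [W id]] ^ [S [C [W id]] ^ [S [C [C [W id]] - [W id]]]]]
  [S [C [W id]] ^ [S [S [C [W id]]] ^ [C [C [W id]] - [W id]]]]
  [S [S [C [W id]] ^ [S [C [W id]]]] ^ [C [C [W id]] - [W id]]]
  [S [S [S [C [W id]]] ^ [C [W id]]] ^ [C [C [W id]] - [W id]]]

4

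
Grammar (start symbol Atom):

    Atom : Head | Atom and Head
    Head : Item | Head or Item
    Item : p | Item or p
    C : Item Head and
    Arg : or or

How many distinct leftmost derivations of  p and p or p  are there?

Parse trees for p and p or p:
  [Atom [Atom [Head [Item p]]] and [Head [Item [Item p] or p]]]
  [Atom [Atom [Head [Item p]]] and [Head [Head [Item p]] or [Item p]]]

2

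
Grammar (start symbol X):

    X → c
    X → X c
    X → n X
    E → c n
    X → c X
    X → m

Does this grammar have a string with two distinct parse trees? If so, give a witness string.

Witness: c c

Derivation 1: X ⇒ X c ⇒ c c
Derivation 2: X ⇒ c X ⇒ c c

Two distinct leftmost derivations for the same string.

Ambiguous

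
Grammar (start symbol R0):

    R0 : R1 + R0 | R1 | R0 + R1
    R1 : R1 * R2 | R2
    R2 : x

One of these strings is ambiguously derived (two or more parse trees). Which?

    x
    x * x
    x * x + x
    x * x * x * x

x: 1 tree
x * x: 1 tree
x * x + x: 2 trees
x * x * x * x: 1 tree

x * x + x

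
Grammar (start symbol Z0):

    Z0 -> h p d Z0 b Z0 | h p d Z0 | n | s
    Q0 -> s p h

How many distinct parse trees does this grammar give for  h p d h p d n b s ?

2

Parse trees for h p d h p d n b s:
  [Z0 h p d [Z0 h p d [Z0 n]] b [Z0 s]]
  [Z0 h p d [Z0 h p d [Z0 n] b [Z0 s]]]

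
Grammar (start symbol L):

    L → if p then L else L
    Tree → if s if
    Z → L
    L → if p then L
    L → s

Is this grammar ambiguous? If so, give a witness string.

Witness: if p then if p then s else s

Derivation 1: L ⇒ if p then L else L ⇒ if p then if p then L else L ⇒ if p then if p then s else L ⇒ if p then if p then s else s
Derivation 2: L ⇒ if p then L ⇒ if p then if p then L else L ⇒ if p then if p then s else L ⇒ if p then if p then s else s

Two distinct leftmost derivations for the same string.

Ambiguous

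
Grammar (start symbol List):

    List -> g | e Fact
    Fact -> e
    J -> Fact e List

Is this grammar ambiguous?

Only List, Fact are reachable from List; ignoring the rest: Restricted to the reachable nonterminals, every rule has the form A → t or A → t B, and no two rules for the same A share a first terminal. The grammar encodes a DFA — one run per string.

Unambiguous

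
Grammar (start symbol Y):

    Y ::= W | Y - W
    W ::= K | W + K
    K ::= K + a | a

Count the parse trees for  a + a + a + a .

Parse trees for a + a + a + a:
  [Y [W [K [K [K [K a] + a] + a] + a]]]
  [Y [W [W [K a]] + [K [K [K a] + a] + a]]]
  [Y [W [W [K [K a] + a]] + [K [K a] + a]]]
  [Y [W [W [W [K a]] + [K a]] + [K [K a] + a]]]
  [Y [W [W [K [K [K a] + a] + a]] + [K a]]]
  [Y [W [W [W [K a]] + [K [K a] + a]] + [K a]]]
  [Y [W [W [W [K [K a] + a]] + [K a]] + [K a]]]
  [Y [W [W [W [W [K a]] + [K a]] + [K a]] + [K a]]]

8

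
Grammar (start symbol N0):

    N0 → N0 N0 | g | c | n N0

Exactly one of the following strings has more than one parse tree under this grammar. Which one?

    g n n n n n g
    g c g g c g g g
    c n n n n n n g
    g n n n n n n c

g n n n n n g: 1 tree
g c g g c g g g: 429 trees
c n n n n n n g: 1 tree
g n n n n n n c: 1 tree

g c g g c g g g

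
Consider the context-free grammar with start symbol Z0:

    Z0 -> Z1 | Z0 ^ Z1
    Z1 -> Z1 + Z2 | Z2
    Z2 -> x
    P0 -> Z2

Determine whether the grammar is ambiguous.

Only Z0, Z1, Z2 are reachable from Z0; ignoring the rest: This is a standard precedence ladder (Z0 over Z1 over Z2), with each level left-recursive on its own operator ('^' at Z0, '+' at Z1). That structure is LR(1), hence unambiguous.

Unambiguous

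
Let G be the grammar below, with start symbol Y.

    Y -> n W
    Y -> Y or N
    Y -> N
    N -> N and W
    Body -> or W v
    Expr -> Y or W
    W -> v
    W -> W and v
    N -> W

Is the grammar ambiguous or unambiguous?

Ambiguous

Witness: v and v

Derivation 1: Y ⇒ N ⇒ N and W ⇒ W and W ⇒ v and W ⇒ v and v
Derivation 2: Y ⇒ N ⇒ W ⇒ W and v ⇒ v and v

Two distinct leftmost derivations for the same string.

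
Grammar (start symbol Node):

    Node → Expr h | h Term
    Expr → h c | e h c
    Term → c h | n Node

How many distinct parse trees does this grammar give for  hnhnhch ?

Parse trees for hnhnhch:
  [Node h [Term n [Node h [Term n [Node [Expr h c] h]]]]]
  [Node h [Term n [Node h [Term n [Node h [Term c h]]]]]]

2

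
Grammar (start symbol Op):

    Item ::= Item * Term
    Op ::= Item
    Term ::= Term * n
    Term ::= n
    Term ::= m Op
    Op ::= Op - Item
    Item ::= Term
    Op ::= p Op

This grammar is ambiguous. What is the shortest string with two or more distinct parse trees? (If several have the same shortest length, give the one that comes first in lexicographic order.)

length 1: no string has ≥2 trees
length 2: no string has ≥2 trees
length 3: n * n has 2 parse trees

Two derivations of n * n:
  Op ⇒ Item ⇒ Item * Term ⇒ Term * Term ⇒ n * Term ⇒ n * n
  Op ⇒ Item ⇒ Term ⇒ Term * n ⇒ n * n

n * n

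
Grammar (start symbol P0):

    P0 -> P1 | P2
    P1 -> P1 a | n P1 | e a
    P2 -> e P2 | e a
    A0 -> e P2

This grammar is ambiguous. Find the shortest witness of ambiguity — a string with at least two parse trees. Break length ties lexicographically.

length 2: e a has 2 parse trees

Two derivations of e a:
  P0 ⇒ P1 ⇒ e a
  P0 ⇒ P2 ⇒ e a

e a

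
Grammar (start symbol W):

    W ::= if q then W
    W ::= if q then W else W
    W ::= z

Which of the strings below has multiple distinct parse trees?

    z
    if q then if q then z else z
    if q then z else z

if q then if q then z else z

z: 1 tree
if q then if q then z else z: 2 trees
if q then z else z: 1 tree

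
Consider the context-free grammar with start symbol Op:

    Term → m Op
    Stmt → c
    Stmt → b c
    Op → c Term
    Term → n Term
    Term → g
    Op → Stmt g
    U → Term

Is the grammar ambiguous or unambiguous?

Ambiguous

Witness: c g

Derivation 1: Op ⇒ c Term ⇒ c g
Derivation 2: Op ⇒ Stmt g ⇒ c g

Two distinct leftmost derivations for the same string.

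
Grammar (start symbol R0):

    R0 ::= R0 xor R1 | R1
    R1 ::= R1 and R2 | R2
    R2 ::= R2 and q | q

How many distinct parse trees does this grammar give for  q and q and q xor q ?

4

Parse trees for q and q and q xor q:
  [R0 [R0 [R1 [R1 [R2 q]] and [R2 [R2 q] and q]]] xor [R1 [R2 q]]]
  [R0 [R0 [R1 [R1 [R1 [R2 q]] and [R2 q]] and [R2 q]]] xor [R1 [R2 q]]]
  [R0 [R0 [R1 [R1 [R2 [R2 q] and q]] and [R2 q]]] xor [R1 [R2 q]]]
  [R0 [R0 [R1 [R2 [R2 [R2 q] and q] and q]]] xor [R1 [R2 q]]]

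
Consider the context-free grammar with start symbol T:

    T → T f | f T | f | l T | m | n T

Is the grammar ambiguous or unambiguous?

Witness: f f

Derivation 1: T ⇒ T f ⇒ f f
Derivation 2: T ⇒ f T ⇒ f f

Two distinct leftmost derivations for the same string.

Ambiguous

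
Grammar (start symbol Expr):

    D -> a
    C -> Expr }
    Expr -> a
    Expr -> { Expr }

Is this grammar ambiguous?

(C, D are unreachable from Expr, so their rules don't affect L(Expr).) Each string is a nest of matched brackets around a single atom. An opening bracket forces the recursive rule; an atom forces the base rule.

Unambiguous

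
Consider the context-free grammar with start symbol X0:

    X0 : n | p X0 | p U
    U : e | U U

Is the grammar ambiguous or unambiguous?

Ambiguous

Witness: p e e e

Derivation 1: X0 ⇒ p U ⇒ p U U ⇒ p e U ⇒ p e U U ⇒ p e e U ⇒ p e e e
Derivation 2: X0 ⇒ p U ⇒ p U U ⇒ p U U U ⇒ p e U U ⇒ p e e U ⇒ p e e e

Two distinct leftmost derivations for the same string.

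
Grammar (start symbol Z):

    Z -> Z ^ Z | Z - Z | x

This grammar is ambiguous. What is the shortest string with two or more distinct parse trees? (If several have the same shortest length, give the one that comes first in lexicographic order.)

x - x - x

length 1: no string has ≥2 trees
length 3: no string has ≥2 trees
length 5: x - x - x has 2 parse trees

Two derivations of x - x - x:
  Z ⇒ Z - Z ⇒ Z - Z - Z ⇒ x - Z - Z ⇒ x - x - Z ⇒ x - x - x
  Z ⇒ Z - Z ⇒ x - Z ⇒ x - Z - Z ⇒ x - x - Z ⇒ x - x - x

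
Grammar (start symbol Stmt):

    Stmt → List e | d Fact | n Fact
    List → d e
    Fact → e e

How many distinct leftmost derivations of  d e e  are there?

2

Parse trees for d e e:
  [Stmt [List d e] e]
  [Stmt d [Fact e e]]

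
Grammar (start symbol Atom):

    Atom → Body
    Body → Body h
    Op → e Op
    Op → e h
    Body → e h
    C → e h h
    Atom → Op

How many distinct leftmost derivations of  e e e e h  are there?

1

Parse trees for e e e e h:
  [Atom [Op e [Op e [Op e [Op e h]]]]]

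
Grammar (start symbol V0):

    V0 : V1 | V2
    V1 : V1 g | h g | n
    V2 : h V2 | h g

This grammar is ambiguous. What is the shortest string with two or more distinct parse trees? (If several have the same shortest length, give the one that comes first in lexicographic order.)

h g

length 1: no string has ≥2 trees
length 2: h g has 2 parse trees

Two derivations of h g:
  V0 ⇒ V1 ⇒ h g
  V0 ⇒ V2 ⇒ h g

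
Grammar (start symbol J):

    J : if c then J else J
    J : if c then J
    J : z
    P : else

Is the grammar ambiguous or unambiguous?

Ambiguous

Witness: if c then if c then z else z

Derivation 1: J ⇒ if c then J else J ⇒ if c then if c then J else J ⇒ if c then if c then z else J ⇒ if c then if c then z else z
Derivation 2: J ⇒ if c then J ⇒ if c then if c then J else J ⇒ if c then if c then z else J ⇒ if c then if c then z else z

Two distinct leftmost derivations for the same string.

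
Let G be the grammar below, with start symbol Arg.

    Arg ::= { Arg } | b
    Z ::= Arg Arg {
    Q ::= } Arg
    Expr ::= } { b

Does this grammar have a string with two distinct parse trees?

Unambiguous

Only Arg is reachable from Arg; ignoring the rest: L(Arg) is { openⁿ atom closeⁿ : n ≥ 0 }. The bracket depth fixes n, and the derivation is forced at every step.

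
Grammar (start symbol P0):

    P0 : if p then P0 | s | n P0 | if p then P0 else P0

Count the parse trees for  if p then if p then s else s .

2

Parse trees for if p then if p then s else s:
  [P0 if p then [P0 if p then [P0 s] else [P0 s]]]
  [P0 if p then [P0 if p then [P0 s]] else [P0 s]]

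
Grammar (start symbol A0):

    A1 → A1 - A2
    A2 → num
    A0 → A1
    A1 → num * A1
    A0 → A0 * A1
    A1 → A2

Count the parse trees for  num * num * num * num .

8

Parse trees for num * num * num * num:
  [A0 [A1 num * [A1 num * [A1 num * [A1 [A2 num]]]]]]
  [A0 [A0 [A1 [A2 num]]] * [A1 num * [A1 num * [A1 [A2 num]]]]]
  [A0 [A0 [A1 num * [A1 [A2 num]]]] * [A1 num * [A1 [A2 num]]]]
  [A0 [A0 [A0 [A1 [A2 num]]] * [A1 [A2 num]]] * [A1 num * [A1 [A2 num]]]]
  [A0 [A0 [A1 num * [A1 num * [A1 [A2 num]]]]] * [A1 [A2 num]]]
  [A0 [A0 [A0 [A1 [A2 num]]] * [A1 num * [A1 [A2 num]]]] * [A1 [A2 num]]]
  [A0 [A0 [A0 [A1 num * [A1 [A2 num]]]] * [A1 [A2 num]]] * [A1 [A2 num]]]
  [A0 [A0 [A0 [A0 [A1 [A2 num]]] * [A1 [A2 num]]] * [A1 [A2 num]]] * [A1 [A2 num]]]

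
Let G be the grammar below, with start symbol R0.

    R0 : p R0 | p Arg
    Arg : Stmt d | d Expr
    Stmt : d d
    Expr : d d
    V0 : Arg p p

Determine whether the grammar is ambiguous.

Witness: p d d d

Derivation 1: R0 ⇒ p Arg ⇒ p Stmt d ⇒ p d d d
Derivation 2: R0 ⇒ p Arg ⇒ p d Expr ⇒ p d d d

Two distinct leftmost derivations for the same string.

Ambiguous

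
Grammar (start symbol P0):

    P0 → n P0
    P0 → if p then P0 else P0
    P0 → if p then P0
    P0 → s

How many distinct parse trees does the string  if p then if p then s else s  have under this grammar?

2

Parse trees for if p then if p then s else s:
  [P0 if p then [P0 if p then [P0 s]] else [P0 s]]
  [P0 if p then [P0 if p then [P0 s] else [P0 s]]]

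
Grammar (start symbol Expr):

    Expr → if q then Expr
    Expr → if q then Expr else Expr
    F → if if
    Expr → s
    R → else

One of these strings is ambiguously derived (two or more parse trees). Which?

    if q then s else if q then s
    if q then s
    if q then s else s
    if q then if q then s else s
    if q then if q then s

if q then if q then s else s

if q then s else if q then s: 1 tree
if q then s: 1 tree
if q then s else s: 1 tree
if q then if q then s else s: 2 trees
if q then if q then s: 1 tree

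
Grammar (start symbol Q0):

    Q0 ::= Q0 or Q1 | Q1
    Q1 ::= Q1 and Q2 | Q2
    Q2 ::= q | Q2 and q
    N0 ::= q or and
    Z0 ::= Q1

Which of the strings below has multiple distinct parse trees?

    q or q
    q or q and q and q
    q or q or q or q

q or q: 1 tree
q or q and q and q: 4 trees
q or q or q or q: 1 tree

q or q and q and q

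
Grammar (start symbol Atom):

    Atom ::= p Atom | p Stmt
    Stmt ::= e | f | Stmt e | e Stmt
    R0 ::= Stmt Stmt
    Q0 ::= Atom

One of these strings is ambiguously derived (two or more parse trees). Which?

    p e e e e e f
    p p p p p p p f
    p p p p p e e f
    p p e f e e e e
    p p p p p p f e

p p e f e e e e

p e e e e e f: 1 tree
p p p p p p p f: 1 tree
p p p p p e e f: 1 tree
p p e f e e e e: 5 trees
p p p p p p f e: 1 tree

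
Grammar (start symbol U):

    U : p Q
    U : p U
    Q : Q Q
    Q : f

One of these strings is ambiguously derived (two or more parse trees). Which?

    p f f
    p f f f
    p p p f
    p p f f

p f f: 1 tree
p f f f: 2 trees
p p p f: 1 tree
p p f f: 1 tree

p f f f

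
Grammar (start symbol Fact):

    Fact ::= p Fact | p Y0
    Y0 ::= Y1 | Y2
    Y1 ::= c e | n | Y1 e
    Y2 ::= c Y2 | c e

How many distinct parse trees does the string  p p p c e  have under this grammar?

Parse trees for p p p c e:
  [Fact p [Fact p [Fact p [Y0 [Y1 c e]]]]]
  [Fact p [Fact p [Fact p [Y0 [Y2 c e]]]]]

2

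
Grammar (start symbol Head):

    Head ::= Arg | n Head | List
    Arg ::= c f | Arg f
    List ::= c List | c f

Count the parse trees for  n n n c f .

2

Parse trees for n n n c f:
  [Head n [Head n [Head n [Head [Arg c f]]]]]
  [Head n [Head n [Head n [Head [List c f]]]]]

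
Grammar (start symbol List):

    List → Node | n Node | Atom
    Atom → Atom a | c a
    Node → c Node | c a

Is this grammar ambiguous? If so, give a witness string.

Witness: c a

Derivation 1: List ⇒ Node ⇒ c a
Derivation 2: List ⇒ Atom ⇒ c a

Two distinct leftmost derivations for the same string.

Ambiguous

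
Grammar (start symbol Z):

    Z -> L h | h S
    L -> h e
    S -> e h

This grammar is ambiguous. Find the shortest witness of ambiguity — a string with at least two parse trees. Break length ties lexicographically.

h e h

length 3: h e h has 2 parse trees

Two derivations of h e h:
  Z ⇒ L h ⇒ h e h
  Z ⇒ h S ⇒ h e h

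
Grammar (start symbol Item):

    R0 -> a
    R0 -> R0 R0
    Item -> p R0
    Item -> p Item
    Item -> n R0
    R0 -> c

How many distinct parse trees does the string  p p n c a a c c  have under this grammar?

Parse trees for p p n c a a c c (showing first 6 of 14):
  [Item p [Item p [Item n [R0 [R0 c] [R0 [R0 a] [R0 [R0 a] [R0 [R0 c] [R0 c]]]]]]]]
  [Item p [Item p [Item n [R0 [R0 c] [R0 [R0 a] [R0 [R0 [R0 a] [R0 c]] [R0 c]]]]]]]
  [Item p [Item p [Item n [R0 [R0 c] [R0 [R0 [R0 a] [R0 a]] [R0 [R0 c] [R0 c]]]]]]]
  [Item p [Item p [Item n [R0 [R0 c] [R0 [R0 [R0 a] [R0 [R0 a] [R0 c]]] [R0 c]]]]]]
  [Item p [Item p [Item n [R0 [R0 c] [R0 [R0 [R0 [R0 a] [R0 a]] [R0 c]] [R0 c]]]]]]
  [Item p [Item p [Item n [R0 [R0 [R0 c] [R0 a]] [R0 [R0 a] [R0 [R0 c] [R0 c]]]]]]]

14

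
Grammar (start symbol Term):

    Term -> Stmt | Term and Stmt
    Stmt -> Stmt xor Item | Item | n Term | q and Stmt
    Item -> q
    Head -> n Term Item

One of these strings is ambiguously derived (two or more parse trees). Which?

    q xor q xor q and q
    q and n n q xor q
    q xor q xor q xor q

q xor q xor q and q: 1 tree
q and n n q xor q: 7 trees
q xor q xor q xor q: 1 tree

q and n n q xor q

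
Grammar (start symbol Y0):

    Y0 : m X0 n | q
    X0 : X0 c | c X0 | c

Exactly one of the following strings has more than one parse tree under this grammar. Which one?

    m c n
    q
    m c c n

m c c n

m c n: 1 tree
q: 1 tree
m c c n: 2 trees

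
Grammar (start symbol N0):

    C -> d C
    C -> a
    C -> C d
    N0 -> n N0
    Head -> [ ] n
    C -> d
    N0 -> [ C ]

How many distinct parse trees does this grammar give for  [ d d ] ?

2

Parse trees for [ d d ]:
  [N0 [ [C d [C d]] ]]
  [N0 [ [C [C d] d] ]]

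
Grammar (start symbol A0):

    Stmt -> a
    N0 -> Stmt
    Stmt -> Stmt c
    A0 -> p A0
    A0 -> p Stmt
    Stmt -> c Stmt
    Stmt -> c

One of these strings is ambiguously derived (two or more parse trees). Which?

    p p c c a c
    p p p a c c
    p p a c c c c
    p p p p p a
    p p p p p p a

p p c c a c

p p c c a c: 3 trees
p p p a c c: 1 tree
p p a c c c c: 1 tree
p p p p p a: 1 tree
p p p p p p a: 1 tree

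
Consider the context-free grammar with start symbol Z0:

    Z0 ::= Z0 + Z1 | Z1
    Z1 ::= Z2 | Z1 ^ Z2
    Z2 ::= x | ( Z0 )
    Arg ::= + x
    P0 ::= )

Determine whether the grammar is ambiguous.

(Arg, P0 are unreachable from Z0, so their rules don't affect L(Z0).) The grammar is stratified — Z0 handles '+' (left-recursive), Z1 handles '^', Z2 atoms. Each operator has a fixed associativity and precedence level, so every string has one parse.

Unambiguous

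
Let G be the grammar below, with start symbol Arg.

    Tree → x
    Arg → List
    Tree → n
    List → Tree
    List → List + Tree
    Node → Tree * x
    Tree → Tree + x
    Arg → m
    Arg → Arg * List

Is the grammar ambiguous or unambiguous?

Witness: n + x

Derivation 1: Arg ⇒ List ⇒ Tree ⇒ Tree + x ⇒ n + x
Derivation 2: Arg ⇒ List ⇒ List + Tree ⇒ Tree + Tree ⇒ n + Tree ⇒ n + x

Two distinct leftmost derivations for the same string.

Ambiguous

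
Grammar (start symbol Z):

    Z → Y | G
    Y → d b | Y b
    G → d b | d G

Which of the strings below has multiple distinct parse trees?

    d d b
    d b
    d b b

d d b: 1 tree
d b: 2 trees
d b b: 1 tree

d b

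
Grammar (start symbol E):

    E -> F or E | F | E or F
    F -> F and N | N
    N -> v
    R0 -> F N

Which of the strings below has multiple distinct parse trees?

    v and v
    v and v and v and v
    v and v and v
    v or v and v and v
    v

v or v and v and v

v and v: 1 tree
v and v and v and v: 1 tree
v and v and v: 1 tree
v or v and v and v: 2 trees
v: 1 tree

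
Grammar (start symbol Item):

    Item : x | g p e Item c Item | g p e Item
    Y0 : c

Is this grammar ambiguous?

Ambiguous

Witness: g p e g p e x c x

Derivation 1: Item ⇒ g p e Item c Item ⇒ g p e g p e Item c Item ⇒ g p e g p e x c Item ⇒ g p e g p e x c x
Derivation 2: Item ⇒ g p e Item ⇒ g p e g p e Item c Item ⇒ g p e g p e x c Item ⇒ g p e g p e x c x

Two distinct leftmost derivations for the same string.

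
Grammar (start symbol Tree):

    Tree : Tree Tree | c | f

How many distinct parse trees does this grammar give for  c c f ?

Parse trees for c c f:
  [Tree [Tree c] [Tree [Tree c] [Tree f]]]
  [Tree [Tree [Tree c] [Tree c]] [Tree f]]

2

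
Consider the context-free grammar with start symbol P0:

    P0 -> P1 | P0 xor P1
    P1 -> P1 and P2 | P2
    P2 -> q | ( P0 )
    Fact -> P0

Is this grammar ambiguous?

(Fact is unreachable from P0, so its rules don't affect L(P0).) P0 → P0 xor P1 | P1  ;  P1 → P1 and P2 | P2  — a left-associative chain with P2 at the bottom. Each string factors uniquely by precedence.

Unambiguous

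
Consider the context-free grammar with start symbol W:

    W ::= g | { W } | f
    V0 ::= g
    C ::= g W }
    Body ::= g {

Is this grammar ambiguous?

Unambiguous

Only W is reachable from W; ignoring the rest: L(W) is { openⁿ atom closeⁿ : n ≥ 0 }. The bracket depth fixes n, and the derivation is forced at every step.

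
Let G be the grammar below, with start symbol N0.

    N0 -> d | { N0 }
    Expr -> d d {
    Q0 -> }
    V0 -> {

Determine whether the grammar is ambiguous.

Unambiguous

(Expr, Q0, V0 are unreachable from N0, so their rules don't affect L(N0).) L(N0) is { openⁿ atom closeⁿ : n ≥ 0 }. The bracket depth fixes n, and the derivation is forced at every step.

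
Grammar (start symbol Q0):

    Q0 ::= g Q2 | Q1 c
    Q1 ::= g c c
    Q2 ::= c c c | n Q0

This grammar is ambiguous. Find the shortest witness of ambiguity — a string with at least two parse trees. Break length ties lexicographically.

length 4: g c c c has 2 parse trees

Two derivations of g c c c:
  Q0 ⇒ g Q2 ⇒ g c c c
  Q0 ⇒ Q1 c ⇒ g c c c

g c c c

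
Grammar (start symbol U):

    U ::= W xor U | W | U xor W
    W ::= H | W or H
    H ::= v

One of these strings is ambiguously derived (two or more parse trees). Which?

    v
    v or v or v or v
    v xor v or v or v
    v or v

v xor v or v or v

v: 1 tree
v or v or v or v: 1 tree
v xor v or v or v: 2 trees
v or v: 1 tree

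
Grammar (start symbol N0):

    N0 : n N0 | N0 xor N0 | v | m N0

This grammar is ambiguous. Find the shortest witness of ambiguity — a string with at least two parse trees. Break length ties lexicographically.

length 1: no string has ≥2 trees
length 2: no string has ≥2 trees
length 3: no string has ≥2 trees
length 4: m v xor v has 2 parse trees

Two derivations of m v xor v:
  N0 ⇒ N0 xor N0 ⇒ m N0 xor N0 ⇒ m v xor N0 ⇒ m v xor v
  N0 ⇒ m N0 ⇒ m N0 xor N0 ⇒ m v xor N0 ⇒ m v xor v

m v xor v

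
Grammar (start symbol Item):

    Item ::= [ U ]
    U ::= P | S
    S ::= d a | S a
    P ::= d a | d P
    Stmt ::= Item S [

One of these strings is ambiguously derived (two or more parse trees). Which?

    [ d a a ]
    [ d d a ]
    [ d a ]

[ d a a ]: 1 tree
[ d d a ]: 1 tree
[ d a ]: 2 trees

[ d a ]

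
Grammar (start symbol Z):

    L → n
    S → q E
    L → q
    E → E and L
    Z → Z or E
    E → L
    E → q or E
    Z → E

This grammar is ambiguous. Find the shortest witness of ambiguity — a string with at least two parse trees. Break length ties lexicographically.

q or n

length 1: no string has ≥2 trees
length 3: q or n has 2 parse trees

Two derivations of q or n:
  Z ⇒ Z or E ⇒ E or E ⇒ L or E ⇒ q or E ⇒ q or L ⇒ q or n
  Z ⇒ E ⇒ q or E ⇒ q or L ⇒ q or n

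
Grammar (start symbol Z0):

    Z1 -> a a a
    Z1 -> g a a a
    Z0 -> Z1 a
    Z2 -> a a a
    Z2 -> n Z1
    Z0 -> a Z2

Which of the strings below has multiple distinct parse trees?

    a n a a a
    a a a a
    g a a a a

a a a a

a n a a a: 1 tree
a a a a: 2 trees
g a a a a: 1 tree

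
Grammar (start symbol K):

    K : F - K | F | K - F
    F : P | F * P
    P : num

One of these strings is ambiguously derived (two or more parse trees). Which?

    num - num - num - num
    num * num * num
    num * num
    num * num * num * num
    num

num - num - num - num: 8 trees
num * num * num: 1 tree
num * num: 1 tree
num * num * num * num: 1 tree
num: 1 tree

num - num - num - num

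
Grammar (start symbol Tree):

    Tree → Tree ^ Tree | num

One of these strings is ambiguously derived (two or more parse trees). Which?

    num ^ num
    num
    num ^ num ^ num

num ^ num: 1 tree
num: 1 tree
num ^ num ^ num: 2 trees

num ^ num ^ num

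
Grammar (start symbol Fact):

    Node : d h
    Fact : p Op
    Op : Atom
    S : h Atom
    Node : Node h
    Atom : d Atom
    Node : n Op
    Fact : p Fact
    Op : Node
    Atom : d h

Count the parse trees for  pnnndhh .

Parse trees for pnnndhh:
  [Fact p [Op [Node [Node n [Op [Node n [Op [Node n [Op [Atom d h]]]]]]] h]]]
  [Fact p [Op [Node [Node n [Op [Node n [Op [Node n [Op [Node d h]]]]]]] h]]]
  [Fact p [Op [Node n [Op [Node [Node n [Op [Node n [Op [Atom d h]]]]] h]]]]]
  [Fact p [Op [Node n [Op [Node [Node n [Op [Node n [Op [Node d h]]]]] h]]]]]
  [Fact p [Op [Node n [Op [Node n [Op [Node [Node n [Op [Atom d h]]] h]]]]]]]
  [Fact p [Op [Node n [Op [Node n [Op [Node [Node n [Op [Node d h]]] h]]]]]]]
  [Fact p [Op [Node n [Op [Node n [Op [Node n [Op [Node [Node d h] h]]]]]]]]]

7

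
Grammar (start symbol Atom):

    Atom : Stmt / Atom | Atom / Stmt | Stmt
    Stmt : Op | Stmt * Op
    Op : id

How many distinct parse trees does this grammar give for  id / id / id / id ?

8

Parse trees for id / id / id / id:
  [Atom [Stmt [Op id]] / [Atom [Stmt [Op id]] / [Atom [Stmt [Op id]] / [Atom [Stmt [Op id]]]]]]
  [Atom [Stmt [Op id]] / [Atom [Stmt [Op id]] / [Atom [Atom [Stmt [Op id]]] / [Stmt [Op id]]]]]
  [Atom [Stmt [Op id]] / [Atom [Atom [Stmt [Op id]] / [Atom [Stmt [Op id]]]] / [Stmt [Op id]]]]
  [Atom [Stmt [Op id]] / [Atom [Atom [Atom [Stmt [Op id]]] / [Stmt [Op id]]] / [Stmt [Op id]]]]
  [Atom [Atom [Stmt [Op id]] / [Atom [Stmt [Op id]] / [Atom [Stmt [Op id]]]]] / [Stmt [Op id]]]
  [Atom [Atom [Stmt [Op id]] / [Atom [Atom [Stmt [Op id]]] / [Stmt [Op id]]]] / [Stmt [Op id]]]
  [Atom [Atom [Atom [Stmt [Op id]] / [Atom [Stmt [Op id]]]] / [Stmt [Op id]]] / [Stmt [Op id]]]
  [Atom [Atom [Atom [Atom [Stmt [Op id]]] / [Stmt [Op id]]] / [Stmt [Op id]]] / [Stmt [Op id]]]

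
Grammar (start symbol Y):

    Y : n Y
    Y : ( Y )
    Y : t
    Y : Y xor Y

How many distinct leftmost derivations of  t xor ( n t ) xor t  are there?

Parse trees for t xor ( n t ) xor t:
  [Y [Y t] xor [Y [Y ( [Y n [Y t]] )] xor [Y t]]]
  [Y [Y [Y t] xor [Y ( [Y n [Y t]] )]] xor [Y t]]

2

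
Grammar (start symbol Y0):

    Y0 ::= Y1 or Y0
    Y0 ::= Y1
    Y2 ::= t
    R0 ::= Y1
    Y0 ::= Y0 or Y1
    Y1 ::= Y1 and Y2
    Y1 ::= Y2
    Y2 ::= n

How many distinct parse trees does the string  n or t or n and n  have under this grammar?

4

Parse trees for n or t or n and n:
  [Y0 [Y1 [Y2 n]] or [Y0 [Y1 [Y2 t]] or [Y0 [Y1 [Y1 [Y2 n]] and [Y2 n]]]]]
  [Y0 [Y1 [Y2 n]] or [Y0 [Y0 [Y1 [Y2 t]]] or [Y1 [Y1 [Y2 n]] and [Y2 n]]]]
  [Y0 [Y0 [Y1 [Y2 n]] or [Y0 [Y1 [Y2 t]]]] or [Y1 [Y1 [Y2 n]] and [Y2 n]]]
  [Y0 [Y0 [Y0 [Y1 [Y2 n]]] or [Y1 [Y2 t]]] or [Y1 [Y1 [Y2 n]] and [Y2 n]]]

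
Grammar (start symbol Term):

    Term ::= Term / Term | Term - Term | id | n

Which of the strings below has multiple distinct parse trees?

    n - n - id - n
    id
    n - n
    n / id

n - n - id - n

n - n - id - n: 5 trees
id: 1 tree
n - n: 1 tree
n / id: 1 tree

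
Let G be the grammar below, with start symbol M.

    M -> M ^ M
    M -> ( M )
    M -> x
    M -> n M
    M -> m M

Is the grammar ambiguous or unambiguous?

Ambiguous

Witness: m x ^ x

Derivation 1: M ⇒ M ^ M ⇒ m M ^ M ⇒ m x ^ M ⇒ m x ^ x
Derivation 2: M ⇒ m M ⇒ m M ^ M ⇒ m x ^ M ⇒ m x ^ x

Two distinct leftmost derivations for the same string.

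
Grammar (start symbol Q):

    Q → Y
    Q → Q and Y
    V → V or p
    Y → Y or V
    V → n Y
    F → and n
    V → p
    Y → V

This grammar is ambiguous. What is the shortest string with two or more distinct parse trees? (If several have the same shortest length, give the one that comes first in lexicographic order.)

p or p

length 1: no string has ≥2 trees
length 2: no string has ≥2 trees
length 3: p or p has 2 parse trees

Two derivations of p or p:
  Q ⇒ Y ⇒ Y or V ⇒ V or V ⇒ p or V ⇒ p or p
  Q ⇒ Y ⇒ V ⇒ V or p ⇒ p or p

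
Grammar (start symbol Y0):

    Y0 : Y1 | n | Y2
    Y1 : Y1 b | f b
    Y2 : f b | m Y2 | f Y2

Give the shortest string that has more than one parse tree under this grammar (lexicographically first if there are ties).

length 1: no string has ≥2 trees
length 2: f b has 2 parse trees

Two derivations of f b:
  Y0 ⇒ Y1 ⇒ f b
  Y0 ⇒ Y2 ⇒ f b

f b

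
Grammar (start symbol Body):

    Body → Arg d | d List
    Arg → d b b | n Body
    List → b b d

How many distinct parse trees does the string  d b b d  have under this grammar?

Parse trees for d b b d:
  [Body [Arg d b b] d]
  [Body d [List b b d]]

2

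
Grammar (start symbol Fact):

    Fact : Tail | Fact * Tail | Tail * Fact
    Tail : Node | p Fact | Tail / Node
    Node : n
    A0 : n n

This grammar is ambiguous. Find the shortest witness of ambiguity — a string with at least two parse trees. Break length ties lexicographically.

length 1: no string has ≥2 trees
length 2: no string has ≥2 trees
length 3: n * n has 2 parse trees

Two derivations of n * n:
  Fact ⇒ Fact * Tail ⇒ Tail * Tail ⇒ Node * Tail ⇒ n * Tail ⇒ n * Node ⇒ n * n
  Fact ⇒ Tail * Fact ⇒ Node * Fact ⇒ n * Fact ⇒ n * Tail ⇒ n * Node ⇒ n * n

n * n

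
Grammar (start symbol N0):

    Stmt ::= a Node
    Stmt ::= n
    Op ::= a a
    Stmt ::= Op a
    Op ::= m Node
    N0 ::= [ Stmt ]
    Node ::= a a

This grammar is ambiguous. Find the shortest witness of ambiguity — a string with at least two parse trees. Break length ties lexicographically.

length 3: no string has ≥2 trees
length 5: [ a a a ] has 2 parse trees

Two derivations of [ a a a ]:
  N0 ⇒ [ Stmt ] ⇒ [ a Node ] ⇒ [ a a a ]
  N0 ⇒ [ Stmt ] ⇒ [ Op a ] ⇒ [ a a a ]

[ a a a ]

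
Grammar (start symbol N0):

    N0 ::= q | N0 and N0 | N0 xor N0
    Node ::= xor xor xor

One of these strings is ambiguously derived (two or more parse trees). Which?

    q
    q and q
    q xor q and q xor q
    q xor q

q: 1 tree
q and q: 1 tree
q xor q and q xor q: 5 trees
q xor q: 1 tree

q xor q and q xor q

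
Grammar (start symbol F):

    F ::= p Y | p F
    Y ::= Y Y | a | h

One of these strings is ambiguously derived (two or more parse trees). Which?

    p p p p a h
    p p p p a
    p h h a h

p h h a h

p p p p a h: 1 tree
p p p p a: 1 tree
p h h a h: 5 trees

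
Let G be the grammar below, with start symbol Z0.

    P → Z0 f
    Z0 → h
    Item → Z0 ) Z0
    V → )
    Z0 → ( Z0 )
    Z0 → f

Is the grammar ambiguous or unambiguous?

(P, Item, V are unreachable from Z0, so their rules don't affect L(Z0).) Each string is a nest of matched brackets around a single atom. An opening bracket forces the recursive rule; an atom forces the base rule.

Unambiguous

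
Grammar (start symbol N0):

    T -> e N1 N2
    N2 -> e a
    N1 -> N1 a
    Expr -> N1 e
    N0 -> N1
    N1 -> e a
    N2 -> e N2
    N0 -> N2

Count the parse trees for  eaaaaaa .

1

Parse trees for eaaaaaa:
  [N0 [N1 [N1 [N1 [N1 [N1 [N1 e a] a] a] a] a] a]]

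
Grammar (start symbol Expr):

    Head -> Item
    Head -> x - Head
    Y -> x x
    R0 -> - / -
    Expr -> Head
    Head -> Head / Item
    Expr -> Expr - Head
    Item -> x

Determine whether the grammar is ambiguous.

Witness: x - x

Derivation 1: Expr ⇒ Head ⇒ x - Head ⇒ x - Item ⇒ x - x
Derivation 2: Expr ⇒ Expr - Head ⇒ Head - Head ⇒ Item - Head ⇒ x - Head ⇒ x - Item ⇒ x - x

Two distinct leftmost derivations for the same string.

Ambiguous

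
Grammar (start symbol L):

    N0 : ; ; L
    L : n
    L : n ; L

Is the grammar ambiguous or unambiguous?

(N0 is unreachable from L, so its rules don't affect L(L).) The reachable grammar is A → atom sep A | atom. Each atom is followed by either the separator (recurse) or end-of-string (stop) — no choice point.

Unambiguous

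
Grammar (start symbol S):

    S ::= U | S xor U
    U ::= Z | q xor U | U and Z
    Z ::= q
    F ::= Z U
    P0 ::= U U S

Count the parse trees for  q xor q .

2

Parse trees for q xor q:
  [S [U q xor [U [Z q]]]]
  [S [S [U [Z q]]] xor [U [Z q]]]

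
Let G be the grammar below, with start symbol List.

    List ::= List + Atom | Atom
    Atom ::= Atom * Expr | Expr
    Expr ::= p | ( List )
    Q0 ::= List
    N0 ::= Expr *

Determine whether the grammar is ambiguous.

(Q0, N0 are unreachable from List, so their rules don't affect L(List).) List → List + Atom | Atom  ;  Atom → Atom * Expr | Expr  — a left-associative chain with Expr at the bottom. Each string factors uniquely by precedence.

Unambiguous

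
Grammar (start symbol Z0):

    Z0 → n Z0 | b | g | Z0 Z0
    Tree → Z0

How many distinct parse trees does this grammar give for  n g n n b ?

2

Parse trees for n g n n b:
  [Z0 n [Z0 [Z0 g] [Z0 n [Z0 n [Z0 b]]]]]
  [Z0 [Z0 n [Z0 g]] [Z0 n [Z0 n [Z0 b]]]]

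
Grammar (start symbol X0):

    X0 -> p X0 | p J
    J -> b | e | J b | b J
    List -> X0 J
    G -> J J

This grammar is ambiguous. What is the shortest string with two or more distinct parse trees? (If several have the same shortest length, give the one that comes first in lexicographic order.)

length 2: no string has ≥2 trees
length 3: p b b has 2 parse trees

Two derivations of p b b:
  X0 ⇒ p J ⇒ p J b ⇒ p b b
  X0 ⇒ p J ⇒ p b J ⇒ p b b

p b b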